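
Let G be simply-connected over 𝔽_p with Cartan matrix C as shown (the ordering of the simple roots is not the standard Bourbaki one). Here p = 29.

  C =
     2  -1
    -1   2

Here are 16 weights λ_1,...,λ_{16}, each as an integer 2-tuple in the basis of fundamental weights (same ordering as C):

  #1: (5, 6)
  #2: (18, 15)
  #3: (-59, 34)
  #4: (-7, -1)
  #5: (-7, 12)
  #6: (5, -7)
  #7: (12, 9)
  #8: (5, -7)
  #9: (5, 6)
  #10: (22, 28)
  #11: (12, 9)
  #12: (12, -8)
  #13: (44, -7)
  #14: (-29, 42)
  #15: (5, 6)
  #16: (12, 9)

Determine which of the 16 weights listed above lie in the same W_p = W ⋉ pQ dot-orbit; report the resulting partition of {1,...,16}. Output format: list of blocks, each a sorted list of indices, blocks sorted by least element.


Type A_2, rank 2, |W|=6; reorder rows/cols to standard.

Folding the 16 weights λ_j+ρ into Ā_29 (reps in the given 2-coord order):

  λ_1+ρ ↦ (6, 7)
  λ_2+ρ ↦ (13, 10)
  λ_3+ρ ↦ (0, 6)
  λ_4+ρ ↦ (0, 6)
  λ_5+ρ ↦ (6, 7)
  λ_6+ρ ↦ (0, 6)
  λ_7+ρ ↦ (13, 10)
  λ_8+ρ ↦ (0, 6)
  λ_9+ρ ↦ (6, 7)
  λ_10+ρ ↦ (0, 6)
  λ_11+ρ ↦ (13, 10)
  λ_12+ρ ↦ (6, 7)
  λ_13+ρ ↦ (13, 10)
  λ_14+ρ ↦ (14, 1)
  λ_15+ρ ↦ (6, 7)
  λ_16+ρ ↦ (13, 10)

Partition of {1..16} into 4 W_29-dot-orbits:

[[1, 5, 9, 12, 15], [2, 7, 11, 13, 16], [3, 4, 6, 8, 10], [14]]


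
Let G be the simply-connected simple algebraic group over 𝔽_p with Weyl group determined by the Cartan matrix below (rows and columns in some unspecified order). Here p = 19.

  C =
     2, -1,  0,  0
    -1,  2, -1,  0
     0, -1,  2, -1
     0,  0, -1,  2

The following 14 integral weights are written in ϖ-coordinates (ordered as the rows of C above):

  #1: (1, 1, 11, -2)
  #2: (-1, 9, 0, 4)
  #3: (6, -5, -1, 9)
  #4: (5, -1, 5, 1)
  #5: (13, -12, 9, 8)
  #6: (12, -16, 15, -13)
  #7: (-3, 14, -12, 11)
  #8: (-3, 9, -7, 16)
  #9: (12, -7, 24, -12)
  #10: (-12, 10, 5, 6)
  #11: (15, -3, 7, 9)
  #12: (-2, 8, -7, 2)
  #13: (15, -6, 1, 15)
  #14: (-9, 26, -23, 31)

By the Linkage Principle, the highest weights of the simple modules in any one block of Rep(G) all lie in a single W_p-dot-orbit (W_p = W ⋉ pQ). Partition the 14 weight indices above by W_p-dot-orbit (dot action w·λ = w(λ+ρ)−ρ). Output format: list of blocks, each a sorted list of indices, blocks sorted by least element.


C ↔ A_4 under row/col permutation; |W(A_4)| = 120.

Alcove-folded reps (p=19, 14 weights, presented ϖ-order):

  1: (2, 2, 11, 1) · 2: (0, 10, 1, 5) · 3: (3, 0, 4, 6) · 4: (6, 0, 6, 2) · 5: (0, 10, 1, 5) · 6: (2, 2, 11, 1) · 7: (2, 2, 11, 1) · 8: (0, 2, 6, 9) · 9: (6, 0, 6, 2) · 10: (6, 0, 6, 2) · 11: (1, 2, 3, 3) · 12: (1, 2, 3, 3) · 13: (1, 2, 3, 3) · 14: (0, 10, 1, 5)

Partition of {1..14} into 6 W_19-dot-orbits:

[[1, 6, 7], [2, 5, 14], [3], [4, 9, 10], [8], [11, 12, 13]]


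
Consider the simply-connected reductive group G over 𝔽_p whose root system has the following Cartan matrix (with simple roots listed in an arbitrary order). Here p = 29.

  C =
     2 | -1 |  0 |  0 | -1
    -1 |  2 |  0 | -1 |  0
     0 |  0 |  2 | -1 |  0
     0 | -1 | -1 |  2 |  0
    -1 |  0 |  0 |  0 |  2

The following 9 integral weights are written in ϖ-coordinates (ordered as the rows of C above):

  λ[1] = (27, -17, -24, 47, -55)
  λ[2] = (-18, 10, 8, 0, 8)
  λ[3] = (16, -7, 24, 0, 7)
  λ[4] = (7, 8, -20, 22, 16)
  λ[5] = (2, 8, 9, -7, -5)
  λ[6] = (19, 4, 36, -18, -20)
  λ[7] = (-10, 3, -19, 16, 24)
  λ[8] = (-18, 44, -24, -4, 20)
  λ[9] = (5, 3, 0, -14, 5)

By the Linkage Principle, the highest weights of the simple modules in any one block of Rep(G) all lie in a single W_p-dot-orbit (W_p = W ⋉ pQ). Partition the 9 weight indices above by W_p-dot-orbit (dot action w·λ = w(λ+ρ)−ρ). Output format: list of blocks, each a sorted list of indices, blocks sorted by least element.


A_5 Cartan matrix, 5 simple roots permuted; ρ=(1,1,1,1,1).

λ_j+ρ reflected into Ā_29 (⟨·,θ^∨⟩≤29); 5-tuples as given:

  1: (1, 2, 4, 6, 3)
  2: (3, 1, 4, 5, 8)
  3: (3, 1, 4, 5, 8)
  4: (3, 1, 4, 5, 8)
  5: (1, 2, 4, 6, 3)
  6: (3, 1, 4, 5, 8)
  7: (3, 1, 4, 5, 8)
  8: (1, 2, 4, 6, 3)
  9: (1, 2, 4, 6, 3)

Linkage partition of the 9 weights (2 classes, p=29):

[[1, 5, 8, 9], [2, 3, 4, 6, 7]]


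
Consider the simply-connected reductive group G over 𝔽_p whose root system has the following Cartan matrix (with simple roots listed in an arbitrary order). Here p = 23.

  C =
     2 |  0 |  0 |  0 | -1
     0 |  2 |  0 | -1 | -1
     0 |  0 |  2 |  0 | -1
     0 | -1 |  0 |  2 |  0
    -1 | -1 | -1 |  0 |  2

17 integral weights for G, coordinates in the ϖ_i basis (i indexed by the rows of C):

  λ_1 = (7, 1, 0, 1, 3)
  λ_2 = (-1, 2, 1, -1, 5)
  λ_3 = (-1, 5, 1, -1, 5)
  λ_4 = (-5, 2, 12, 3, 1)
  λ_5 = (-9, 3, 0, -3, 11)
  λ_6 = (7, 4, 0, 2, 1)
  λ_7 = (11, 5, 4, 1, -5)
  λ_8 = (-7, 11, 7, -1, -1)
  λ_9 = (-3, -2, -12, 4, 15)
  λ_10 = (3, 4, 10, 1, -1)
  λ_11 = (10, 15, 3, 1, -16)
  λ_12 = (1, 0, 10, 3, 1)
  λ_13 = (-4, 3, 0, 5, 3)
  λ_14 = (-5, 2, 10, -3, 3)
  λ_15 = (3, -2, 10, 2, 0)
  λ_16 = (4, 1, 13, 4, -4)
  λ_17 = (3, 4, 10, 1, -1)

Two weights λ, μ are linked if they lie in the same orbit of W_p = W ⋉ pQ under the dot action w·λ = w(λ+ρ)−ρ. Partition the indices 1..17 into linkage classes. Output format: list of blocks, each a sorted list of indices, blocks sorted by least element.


Cartan matrix: type D_5 (|W|=1920); un-permuting the 5 rows.

W_23-reps of the 17 weights in Ā_23 (same 5-coord order as C):

  [1] (8, 2, 1, 2, 4)
  [2] (0, 3, 2, 0, 6)
  [3] (0, 3, 2, 0, 6)
  [4] (2, 1, 11, 4, 2)
  [5] (8, 2, 1, 2, 4)
  [6] (8, 2, 1, 3, 2)
  [7] (8, 2, 1, 2, 4)
  [8] (0, 3, 2, 0, 6)
  [9] (2, 1, 11, 4, 2)
  [10] (4, 1, 11, 2, 0)
  [11] (4, 1, 11, 2, 0)
  [12] (2, 1, 11, 4, 2)
  [13] (3, 4, 1, 6, 1)
  [14] (4, 1, 11, 2, 0)
  [15] (4, 1, 11, 2, 0)
  [16] (2, 1, 11, 4, 2)
  [17] (4, 1, 11, 2, 0)

The 17 indices split into 6 linkage classes (same alcove rep ⇔ same W_23-dot-orbit):

[[1, 5, 7], [2, 3, 8], [4, 9, 12, 16], [6], [10, 11, 14, 15, 17], [13]]


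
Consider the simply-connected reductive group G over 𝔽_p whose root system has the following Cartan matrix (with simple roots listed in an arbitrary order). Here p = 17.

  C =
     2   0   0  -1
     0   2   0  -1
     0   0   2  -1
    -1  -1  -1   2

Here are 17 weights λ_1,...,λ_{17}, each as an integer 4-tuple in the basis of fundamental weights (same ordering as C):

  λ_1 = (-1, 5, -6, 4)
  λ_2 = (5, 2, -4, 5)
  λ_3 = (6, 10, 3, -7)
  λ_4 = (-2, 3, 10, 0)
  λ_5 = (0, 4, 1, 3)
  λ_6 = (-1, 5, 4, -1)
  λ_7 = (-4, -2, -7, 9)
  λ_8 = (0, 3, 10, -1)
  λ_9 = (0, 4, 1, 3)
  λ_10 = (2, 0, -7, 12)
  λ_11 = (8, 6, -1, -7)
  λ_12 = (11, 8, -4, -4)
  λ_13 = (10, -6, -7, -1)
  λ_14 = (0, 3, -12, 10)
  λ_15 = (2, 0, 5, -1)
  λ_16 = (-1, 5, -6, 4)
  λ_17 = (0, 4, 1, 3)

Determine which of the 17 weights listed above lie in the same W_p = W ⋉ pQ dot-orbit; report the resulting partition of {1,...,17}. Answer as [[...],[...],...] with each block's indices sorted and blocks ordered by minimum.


D_4 Cartan matrix, 4 simple roots permuted; ρ=(1,1,1,1).

λ_j+ρ reflected into Ā_17 (⟨·,θ^∨⟩≤17); 4-tuples as given:

  λ_1+ρ ↦ (0, 6, 5, 0) · λ_2+ρ ↦ (6, 3, 3, 2) · λ_3+ρ ↦ (1, 5, 2, 4) · λ_4+ρ ↦ (1, 4, 11, 0) · λ_5+ρ ↦ (1, 5, 2, 4) · λ_6+ρ ↦ (0, 6, 5, 0) · λ_7+ρ ↦ (3, 1, 6, 0) · λ_8+ρ ↦ (1, 4, 11, 0) · λ_9+ρ ↦ (1, 5, 2, 4) · λ_10+ρ ↦ (3, 1, 6, 0) · λ_11+ρ ↦ (3, 1, 6, 0) · λ_12+ρ ↦ (6, 3, 3, 2) · λ_13+ρ ↦ (0, 6, 5, 0) · λ_14+ρ ↦ (1, 4, 11, 0) · λ_15+ρ ↦ (3, 1, 6, 0) · λ_16+ρ ↦ (0, 6, 5, 0) · λ_17+ρ ↦ (1, 5, 2, 4)

The 17 indices split into 5 linkage classes (same alcove rep ⇔ same W_17-dot-orbit):

[[1, 6, 13, 16], [2, 12], [3, 5, 9, 17], [4, 8, 14], [7, 10, 11, 15]]


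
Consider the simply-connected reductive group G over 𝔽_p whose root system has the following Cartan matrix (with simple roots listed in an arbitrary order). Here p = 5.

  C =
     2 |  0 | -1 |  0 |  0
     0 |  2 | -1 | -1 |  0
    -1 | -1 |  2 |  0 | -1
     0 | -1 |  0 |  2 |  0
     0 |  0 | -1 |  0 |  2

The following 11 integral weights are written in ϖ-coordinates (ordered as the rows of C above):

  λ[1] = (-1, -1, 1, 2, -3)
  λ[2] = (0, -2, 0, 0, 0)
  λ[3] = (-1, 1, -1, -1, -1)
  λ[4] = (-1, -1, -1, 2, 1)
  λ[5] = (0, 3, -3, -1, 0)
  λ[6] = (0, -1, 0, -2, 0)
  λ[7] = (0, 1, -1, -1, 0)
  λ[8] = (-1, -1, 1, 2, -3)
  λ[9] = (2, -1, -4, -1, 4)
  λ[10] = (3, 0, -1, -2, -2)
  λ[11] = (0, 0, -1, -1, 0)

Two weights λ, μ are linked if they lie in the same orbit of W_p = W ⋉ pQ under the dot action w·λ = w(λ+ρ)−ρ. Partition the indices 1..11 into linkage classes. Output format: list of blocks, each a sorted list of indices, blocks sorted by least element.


Type D_5, rank 5, |W|=1920; reorder rows/cols to standard.

Alcove-folded reps (p=5, 11 weights, presented ϖ-order):

  [1] (0, 0, 0, 3, 2) · [2] (1, 1, 0, 0, 1) · [3] (0, 2, 0, 0, 0) · [4] (0, 0, 0, 3, 2) · [5] (1, 1, 0, 0, 1) · [6] (1, 1, 0, 0, 1) · [7] (1, 1, 0, 0, 1) · [8] (0, 0, 0, 3, 2) · [9] (0, 0, 0, 3, 2) · [10] (3, 1, 0, 0, 0) · [11] (1, 1, 0, 0, 1)

The 11 indices split into 4 linkage classes (same alcove rep ⇔ same W_5-dot-orbit):

[[1, 4, 8, 9], [2, 5, 6, 7, 11], [3], [10]]


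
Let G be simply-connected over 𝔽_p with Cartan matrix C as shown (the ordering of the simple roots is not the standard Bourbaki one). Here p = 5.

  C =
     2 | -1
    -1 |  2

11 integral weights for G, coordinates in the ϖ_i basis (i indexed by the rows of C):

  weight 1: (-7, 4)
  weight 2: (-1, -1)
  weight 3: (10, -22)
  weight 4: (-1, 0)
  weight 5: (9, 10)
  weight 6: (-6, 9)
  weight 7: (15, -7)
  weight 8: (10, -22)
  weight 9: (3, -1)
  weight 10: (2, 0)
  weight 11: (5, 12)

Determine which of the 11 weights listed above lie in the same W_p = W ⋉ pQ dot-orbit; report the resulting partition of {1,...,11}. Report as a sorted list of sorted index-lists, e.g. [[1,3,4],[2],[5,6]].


Cartan matrix: type A_2 (|W|=6); un-permuting the 2 rows.

Each λ_j+ρ reduced to Ā_5; 2-tuples below use C's row order:

    λ_1 → (4, 0)
    λ_2 → (0, 0)
    λ_3 → (0, 1)
    λ_4 → (0, 1)
    λ_5 → (0, 1)
    λ_6 → (0, 0)
    λ_7 → (4, 0)
    λ_8 → (0, 1)
    λ_9 → (4, 0)
    λ_10 → (3, 1)
    λ_11 → (3, 1)

Linkage partition of the 11 weights (4 classes, p=5):

[[1, 7, 9], [2, 6], [3, 4, 5, 8], [10, 11]]


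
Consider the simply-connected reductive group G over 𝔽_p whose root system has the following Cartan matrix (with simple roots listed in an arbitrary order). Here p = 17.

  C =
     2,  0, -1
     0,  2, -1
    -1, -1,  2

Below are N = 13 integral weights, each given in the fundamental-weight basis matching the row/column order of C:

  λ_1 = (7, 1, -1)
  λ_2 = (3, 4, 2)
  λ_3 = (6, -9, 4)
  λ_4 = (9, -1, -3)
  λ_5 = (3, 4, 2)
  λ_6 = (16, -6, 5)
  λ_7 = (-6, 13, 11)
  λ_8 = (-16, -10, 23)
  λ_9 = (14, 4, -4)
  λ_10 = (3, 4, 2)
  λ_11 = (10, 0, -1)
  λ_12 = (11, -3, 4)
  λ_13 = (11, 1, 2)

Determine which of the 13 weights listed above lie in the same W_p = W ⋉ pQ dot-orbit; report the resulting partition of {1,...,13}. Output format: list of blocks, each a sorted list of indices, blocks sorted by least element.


Dynkin diagram of C (from the 4 off-diagonal −1 entries): A_3.

Each λ_j+ρ reduced to Ā_17; 3-tuples below use C's row order:

  λ_1+ρ ↦ (8, 2, 0) · λ_2+ρ ↦ (4, 5, 3) · λ_3+ρ ↦ (4, 5, 3) · λ_4+ρ ↦ (8, 2, 0) · λ_5+ρ ↦ (4, 5, 3) · λ_6+ρ ↦ (11, 1, 0) · λ_7+ρ ↦ (4, 5, 3) · λ_8+ρ ↦ (8, 2, 0) · λ_9+ρ ↦ (12, 2, 3) · λ_10+ρ ↦ (4, 5, 3) · λ_11+ρ ↦ (11, 1, 0) · λ_12+ρ ↦ (12, 2, 3) · λ_13+ρ ↦ (12, 2, 3)

The 13 indices split into 4 linkage classes (same alcove rep ⇔ same W_17-dot-orbit):

[[1, 4, 8], [2, 3, 5, 7, 10], [6, 11], [9, 12, 13]]


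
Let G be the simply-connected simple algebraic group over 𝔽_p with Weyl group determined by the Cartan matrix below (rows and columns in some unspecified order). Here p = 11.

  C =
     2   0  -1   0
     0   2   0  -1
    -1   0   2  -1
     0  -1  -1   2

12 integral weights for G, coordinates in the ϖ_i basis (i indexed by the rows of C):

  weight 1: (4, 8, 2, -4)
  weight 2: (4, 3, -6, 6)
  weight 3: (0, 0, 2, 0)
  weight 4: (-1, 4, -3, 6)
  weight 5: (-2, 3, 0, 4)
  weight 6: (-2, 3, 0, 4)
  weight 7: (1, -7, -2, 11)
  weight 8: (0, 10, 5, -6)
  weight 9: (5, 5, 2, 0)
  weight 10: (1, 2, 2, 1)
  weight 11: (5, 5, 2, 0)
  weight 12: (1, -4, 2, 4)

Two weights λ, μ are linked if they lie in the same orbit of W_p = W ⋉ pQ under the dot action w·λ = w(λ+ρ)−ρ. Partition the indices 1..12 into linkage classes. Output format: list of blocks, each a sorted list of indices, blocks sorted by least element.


Cartan matrix: type A_4 (|W|=120); un-permuting the 4 rows.

λ_j+ρ reflected into Ā_11 (⟨·,θ^∨⟩≤11); 4-tuples as given:

  1: (2, 3, 0, 3) · 2: (0, 4, 5, 2) · 3: (1, 1, 3, 1) · 4: (1, 4, 0, 5) · 5: (1, 4, 0, 5) · 6: (1, 4, 0, 5) · 7: (1, 4, 0, 5) · 8: (1, 4, 0, 5) · 9: (1, 1, 3, 1) · 10: (2, 3, 3, 2) · 11: (1, 1, 3, 1) · 12: (2, 3, 3, 2)

Partition of {1..12} into 5 W_11-dot-orbits:

[[1], [2], [3, 9, 11], [4, 5, 6, 7, 8], [10, 12]]


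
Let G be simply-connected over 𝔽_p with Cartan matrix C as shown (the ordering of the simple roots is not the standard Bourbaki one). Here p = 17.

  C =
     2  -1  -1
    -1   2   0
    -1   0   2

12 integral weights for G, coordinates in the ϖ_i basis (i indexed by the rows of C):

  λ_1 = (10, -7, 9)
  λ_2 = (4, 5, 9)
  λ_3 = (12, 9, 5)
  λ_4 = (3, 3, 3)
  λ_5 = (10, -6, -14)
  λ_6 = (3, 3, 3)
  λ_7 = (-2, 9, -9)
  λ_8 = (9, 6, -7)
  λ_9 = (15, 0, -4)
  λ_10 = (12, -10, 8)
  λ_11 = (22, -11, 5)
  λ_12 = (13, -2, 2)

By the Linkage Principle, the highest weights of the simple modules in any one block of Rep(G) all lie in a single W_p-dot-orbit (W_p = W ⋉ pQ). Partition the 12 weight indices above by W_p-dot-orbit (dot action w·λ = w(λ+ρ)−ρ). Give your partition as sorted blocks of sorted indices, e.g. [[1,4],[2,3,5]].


Dynkin diagram of C (from the 4 off-diagonal −1 entries): A_3.

W_17-reps of the 12 weights in Ā_17 (same 3-coord order as C):

  λ_1+ρ ↦ (5, 2, 6);  λ_2+ρ ↦ (5, 2, 6);  λ_3+ρ ↦ (5, 2, 6);  λ_4+ρ ↦ (4, 4, 4);  λ_5+ρ ↦ (5, 2, 6);  λ_6+ρ ↦ (4, 4, 4);  λ_7+ρ ↦ (8, 1, 1);  λ_8+ρ ↦ (4, 7, 6);  λ_9+ρ ↦ (13, 1, 3);  λ_10+ρ ↦ (4, 4, 4);  λ_11+ρ ↦ (5, 2, 6);  λ_12+ρ ↦ (13, 1, 3)

5 distinct reps among the 12 weights ⇒ 5 W_17-linkage classes:

[[1, 2, 3, 5, 11], [4, 6, 10], [7], [8], [9, 12]]


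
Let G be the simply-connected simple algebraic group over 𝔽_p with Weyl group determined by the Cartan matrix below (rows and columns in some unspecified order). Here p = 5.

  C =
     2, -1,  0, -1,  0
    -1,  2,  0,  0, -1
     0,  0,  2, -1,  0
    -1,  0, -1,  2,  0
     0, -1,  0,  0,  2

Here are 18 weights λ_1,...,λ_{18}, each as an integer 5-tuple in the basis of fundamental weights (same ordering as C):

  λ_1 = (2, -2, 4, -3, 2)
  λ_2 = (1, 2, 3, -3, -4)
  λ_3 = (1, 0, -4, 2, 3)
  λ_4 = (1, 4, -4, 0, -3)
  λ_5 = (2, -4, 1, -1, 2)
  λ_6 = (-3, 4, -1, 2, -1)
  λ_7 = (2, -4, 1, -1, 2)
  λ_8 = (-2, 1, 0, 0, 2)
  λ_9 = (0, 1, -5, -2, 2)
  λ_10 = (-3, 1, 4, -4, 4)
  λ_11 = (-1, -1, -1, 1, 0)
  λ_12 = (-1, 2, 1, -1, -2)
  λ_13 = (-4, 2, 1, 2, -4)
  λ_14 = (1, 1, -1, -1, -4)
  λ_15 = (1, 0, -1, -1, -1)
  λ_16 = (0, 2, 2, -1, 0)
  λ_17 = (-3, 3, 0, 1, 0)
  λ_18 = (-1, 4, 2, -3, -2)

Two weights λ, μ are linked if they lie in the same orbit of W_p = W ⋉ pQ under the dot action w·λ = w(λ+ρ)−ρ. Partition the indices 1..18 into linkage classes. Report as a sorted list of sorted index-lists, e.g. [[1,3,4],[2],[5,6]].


Cartan matrix: type A_5 (|W|=720); un-permuting the 5 rows.

Folding the 18 weights λ_j+ρ into Ā_5 (reps in the given 5-coord order):

  [1] (0, 0, 0, 2, 1);  [2] (0, 0, 0, 2, 1);  [3] (0, 0, 0, 2, 1);  [4] (0, 2, 2, 0, 1);  [5] (0, 3, 2, 0, 0);  [6] (2, 2, 0, 0, 0);  [7] (0, 3, 2, 0, 0);  [8] (1, 1, 0, 0, 2);  [9] (2, 2, 0, 0, 0);  [10] (0, 3, 2, 0, 0);  [11] (0, 0, 0, 2, 1);  [12] (0, 2, 2, 0, 1);  [13] (0, 3, 2, 0, 0);  [14] (1, 1, 0, 0, 2);  [15] (2, 1, 0, 0, 0);  [16] (1, 1, 0, 0, 2);  [17] (2, 2, 0, 0, 0);  [18] (2, 2, 0, 0, 0)

These 18 weights hit 6 W_5-dot-orbits; sizes (4, 2, 4, 4, 3, 1):

[[1, 2, 3, 11], [4, 12], [5, 7, 10, 13], [6, 9, 17, 18], [8, 14, 16], [15]]


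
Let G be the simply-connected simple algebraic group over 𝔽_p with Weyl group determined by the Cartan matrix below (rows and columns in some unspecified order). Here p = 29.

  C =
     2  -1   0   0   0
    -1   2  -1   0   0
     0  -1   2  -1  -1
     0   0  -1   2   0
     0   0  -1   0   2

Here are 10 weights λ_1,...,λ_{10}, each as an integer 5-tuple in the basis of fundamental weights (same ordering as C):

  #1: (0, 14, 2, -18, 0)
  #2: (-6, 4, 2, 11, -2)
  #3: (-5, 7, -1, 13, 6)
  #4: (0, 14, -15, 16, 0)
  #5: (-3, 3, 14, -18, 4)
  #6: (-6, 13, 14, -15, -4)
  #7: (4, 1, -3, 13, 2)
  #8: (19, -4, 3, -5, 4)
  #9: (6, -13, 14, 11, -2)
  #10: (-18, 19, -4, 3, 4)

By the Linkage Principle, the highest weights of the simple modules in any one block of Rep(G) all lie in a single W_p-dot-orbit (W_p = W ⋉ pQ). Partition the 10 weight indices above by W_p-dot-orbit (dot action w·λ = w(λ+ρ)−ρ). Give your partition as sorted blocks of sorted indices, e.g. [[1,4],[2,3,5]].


C ↔ D_5 under row/col permutation; |W(D_5)| = 1920.

Each λ_j+ρ reduced to Ā_29; 5-tuples below use C's row order:

  λ_1+ρ ↦ (1, 1, 1, 3, 13) · λ_2+ρ ↦ (5, 0, 2, 12, 1) · λ_3+ρ ↦ (4, 0, 0, 14, 7) · λ_4+ρ ↦ (1, 1, 1, 3, 13) · λ_5+ρ ↦ (2, 0, 2, 15, 3) · λ_6+ρ ↦ (5, 0, 2, 12, 1) · λ_7+ρ ↦ (5, 0, 2, 12, 1) · λ_8+ρ ↦ (17, 0, 3, 1, 2) · λ_9+ρ ↦ (5, 0, 2, 12, 1) · λ_10+ρ ↦ (17, 0, 3, 1, 2)

These 10 weights hit 5 W_29-dot-orbits; sizes (2, 4, 1, 1, 2):

[[1, 4], [2, 6, 7, 9], [3], [5], [8, 10]]


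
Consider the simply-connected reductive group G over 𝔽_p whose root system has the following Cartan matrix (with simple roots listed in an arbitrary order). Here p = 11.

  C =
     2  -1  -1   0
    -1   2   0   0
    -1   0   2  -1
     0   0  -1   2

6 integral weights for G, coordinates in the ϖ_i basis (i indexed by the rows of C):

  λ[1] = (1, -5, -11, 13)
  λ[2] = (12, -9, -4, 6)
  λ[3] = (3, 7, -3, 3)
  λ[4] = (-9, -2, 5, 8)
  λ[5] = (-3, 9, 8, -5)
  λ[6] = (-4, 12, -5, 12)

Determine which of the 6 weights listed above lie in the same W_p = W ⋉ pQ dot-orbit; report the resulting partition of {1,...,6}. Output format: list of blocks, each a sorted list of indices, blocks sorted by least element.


C ↔ A_4 under row/col permutation; |W(A_4)| = 120.

Alcove-folded reps (p=11, 6 weights, presented ϖ-order):

  λ_1+ρ ↦ (2, 5, 1, 1)
  λ_2+ρ ↦ (2, 2, 1, 2)
  λ_3+ρ ↦ (2, 5, 1, 1)
  λ_4+ρ ↦ (2, 2, 1, 2)
  λ_5+ρ ↦ (2, 2, 1, 2)
  λ_6+ρ ↦ (2, 2, 1, 2)

Linkage partition of the 6 weights (2 classes, p=11):

[[1, 3], [2, 4, 5, 6]]


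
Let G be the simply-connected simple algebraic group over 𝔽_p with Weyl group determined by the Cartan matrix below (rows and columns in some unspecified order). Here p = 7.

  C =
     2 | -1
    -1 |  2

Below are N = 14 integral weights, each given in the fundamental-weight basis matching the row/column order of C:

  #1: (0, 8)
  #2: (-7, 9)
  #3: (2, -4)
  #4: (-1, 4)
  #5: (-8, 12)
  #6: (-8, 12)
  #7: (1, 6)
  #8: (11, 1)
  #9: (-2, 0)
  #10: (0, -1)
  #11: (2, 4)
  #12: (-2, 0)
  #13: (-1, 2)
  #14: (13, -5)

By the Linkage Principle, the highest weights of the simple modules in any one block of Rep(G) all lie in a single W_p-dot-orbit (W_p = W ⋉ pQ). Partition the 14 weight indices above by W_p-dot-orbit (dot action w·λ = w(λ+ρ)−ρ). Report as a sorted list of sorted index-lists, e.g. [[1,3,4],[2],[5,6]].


Type A_2, rank 2, |W|=6; reorder rows/cols to standard.

Alcove-folded reps (p=7, 14 weights, presented ϖ-order):

  [1] (2, 4);  [2] (3, 1);  [3] (0, 3);  [4] (0, 5);  [5] (1, 0);  [6] (1, 0);  [7] (0, 5);  [8] (0, 5);  [9] (1, 0);  [10] (1, 0);  [11] (2, 4);  [12] (1, 0);  [13] (0, 3);  [14] (0, 3)

Grouping the 14 weights by Ā_7-representative: 5 linkage classes.

[[1, 11], [2], [3, 13, 14], [4, 7, 8], [5, 6, 9, 10, 12]]


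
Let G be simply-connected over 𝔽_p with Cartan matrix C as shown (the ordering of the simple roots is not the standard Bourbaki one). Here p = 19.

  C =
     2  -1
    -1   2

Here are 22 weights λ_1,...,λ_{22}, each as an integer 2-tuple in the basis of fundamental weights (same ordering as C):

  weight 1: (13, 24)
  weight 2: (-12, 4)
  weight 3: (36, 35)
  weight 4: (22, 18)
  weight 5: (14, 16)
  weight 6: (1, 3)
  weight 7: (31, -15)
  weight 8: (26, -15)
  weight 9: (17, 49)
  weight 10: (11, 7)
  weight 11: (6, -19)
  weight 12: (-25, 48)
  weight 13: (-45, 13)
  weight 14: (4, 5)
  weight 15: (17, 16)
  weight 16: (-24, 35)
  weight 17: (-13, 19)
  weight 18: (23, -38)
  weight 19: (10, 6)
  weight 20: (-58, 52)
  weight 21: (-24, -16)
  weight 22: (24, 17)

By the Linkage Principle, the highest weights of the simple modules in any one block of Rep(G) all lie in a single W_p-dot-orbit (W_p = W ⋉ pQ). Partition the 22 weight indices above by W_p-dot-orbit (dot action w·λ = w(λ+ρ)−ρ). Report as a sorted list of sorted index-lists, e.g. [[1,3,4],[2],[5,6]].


C ↔ A_2 under row/col permutation; |W(A_2)| = 6.

Folding the 22 weights λ_j+ρ into Ā_19 (reps in the given 2-coord order):

  1: (5, 1) · 2: (5, 6) · 3: (2, 1) · 4: (4, 0) · 5: (2, 4) · 6: (2, 4) · 7: (5, 1) · 8: (5, 6) · 9: (11, 7) · 10: (11, 7) · 11: (11, 7) · 12: (5, 6) · 13: (5, 6) · 14: (5, 6) · 15: (2, 1) · 16: (2, 4) · 17: (11, 7) · 18: (5, 1) · 19: (11, 7) · 20: (4, 0) · 21: (4, 0) · 22: (5, 1)

These 22 weights hit 6 W_19-dot-orbits; sizes (4, 5, 2, 3, 3, 5):

[[1, 7, 18, 22], [2, 8, 12, 13, 14], [3, 15], [4, 20, 21], [5, 6, 16], [9, 10, 11, 17, 19]]


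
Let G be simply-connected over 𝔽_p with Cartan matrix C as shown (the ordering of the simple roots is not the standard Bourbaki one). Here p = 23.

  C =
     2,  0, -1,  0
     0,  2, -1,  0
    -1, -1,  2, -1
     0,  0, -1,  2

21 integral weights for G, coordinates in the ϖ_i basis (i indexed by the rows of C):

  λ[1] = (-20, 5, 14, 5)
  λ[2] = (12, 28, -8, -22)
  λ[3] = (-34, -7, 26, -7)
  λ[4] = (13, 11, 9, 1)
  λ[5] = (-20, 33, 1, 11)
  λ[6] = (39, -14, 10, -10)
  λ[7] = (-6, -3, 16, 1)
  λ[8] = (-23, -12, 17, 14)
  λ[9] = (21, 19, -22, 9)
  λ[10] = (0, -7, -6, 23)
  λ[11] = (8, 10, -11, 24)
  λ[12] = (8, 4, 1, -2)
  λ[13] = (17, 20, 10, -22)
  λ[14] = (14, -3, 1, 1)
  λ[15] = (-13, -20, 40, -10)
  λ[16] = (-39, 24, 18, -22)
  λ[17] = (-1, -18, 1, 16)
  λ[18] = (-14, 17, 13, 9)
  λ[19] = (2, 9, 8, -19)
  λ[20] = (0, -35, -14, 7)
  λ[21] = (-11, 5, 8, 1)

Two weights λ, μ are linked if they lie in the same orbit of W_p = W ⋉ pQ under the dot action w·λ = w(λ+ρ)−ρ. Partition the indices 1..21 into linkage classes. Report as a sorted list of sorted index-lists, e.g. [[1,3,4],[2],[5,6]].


C ↔ D_4 under row/col permutation; |W(D_4)| = 192.

W_23-reps of the 21 weights in Ā_23 (same 4-coord order as C):

  λ_1 → (15, 2, 0, 2);  λ_2 → (9, 5, 1, 1);  λ_3 → (5, 2, 4, 2);  λ_4 → (1, 1, 1, 11);  λ_5 → (5, 2, 4, 2);  λ_6 → (5, 2, 4, 2);  λ_7 → (5, 2, 4, 2);  λ_8 → (7, 4, 1, 0);  λ_9 → (1, 1, 1, 11);  λ_10 → (6, 1, 3, 9);  λ_11 → (1, 1, 1, 11);  λ_12 → (9, 5, 1, 1);  λ_13 → (5, 2, 4, 2);  λ_14 → (15, 2, 0, 2);  λ_15 → (6, 1, 3, 9);  λ_16 → (15, 2, 0, 2);  λ_17 → (15, 2, 0, 2);  λ_18 → (6, 1, 3, 9);  λ_19 → (6, 1, 3, 9);  λ_20 → (7, 4, 1, 0);  λ_21 → (9, 5, 1, 1)

6 distinct reps among the 21 weights ⇒ 6 W_23-linkage classes:

[[1, 14, 16, 17], [2, 12, 21], [3, 5, 6, 7, 13], [4, 9, 11], [8, 20], [10, 15, 18, 19]]


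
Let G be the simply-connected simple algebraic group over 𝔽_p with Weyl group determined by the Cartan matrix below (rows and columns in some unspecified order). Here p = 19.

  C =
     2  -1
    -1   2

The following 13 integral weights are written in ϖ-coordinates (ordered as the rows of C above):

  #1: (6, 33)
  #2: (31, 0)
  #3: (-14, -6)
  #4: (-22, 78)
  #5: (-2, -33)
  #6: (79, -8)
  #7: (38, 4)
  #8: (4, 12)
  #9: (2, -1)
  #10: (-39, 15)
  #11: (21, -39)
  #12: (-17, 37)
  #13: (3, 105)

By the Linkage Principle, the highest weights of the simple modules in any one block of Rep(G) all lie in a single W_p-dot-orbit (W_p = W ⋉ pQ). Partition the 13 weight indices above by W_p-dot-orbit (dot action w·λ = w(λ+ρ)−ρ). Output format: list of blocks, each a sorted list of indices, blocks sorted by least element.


A_2 Cartan matrix, 2 simple roots permuted; ρ=(1,1).

Each λ_j+ρ reduced to Ā_19; 2-tuples below use C's row order:

  λ_1+ρ ↦ (12, 3)
  λ_2+ρ ↦ (5, 13)
  λ_3+ρ ↦ (5, 13)
  λ_4+ρ ↦ (16, 2)
  λ_5+ρ ↦ (5, 13)
  λ_6+ρ ↦ (12, 3)
  λ_7+ρ ↦ (5, 13)
  λ_8+ρ ↦ (5, 13)
  λ_9+ρ ↦ (3, 0)
  λ_10+ρ ↦ (3, 0)
  λ_11+ρ ↦ (3, 0)
  λ_12+ρ ↦ (3, 0)
  λ_13+ρ ↦ (4, 4)

Grouping the 13 weights by Ā_19-representative: 5 linkage classes.

[[1, 6], [2, 3, 5, 7, 8], [4], [9, 10, 11, 12], [13]]


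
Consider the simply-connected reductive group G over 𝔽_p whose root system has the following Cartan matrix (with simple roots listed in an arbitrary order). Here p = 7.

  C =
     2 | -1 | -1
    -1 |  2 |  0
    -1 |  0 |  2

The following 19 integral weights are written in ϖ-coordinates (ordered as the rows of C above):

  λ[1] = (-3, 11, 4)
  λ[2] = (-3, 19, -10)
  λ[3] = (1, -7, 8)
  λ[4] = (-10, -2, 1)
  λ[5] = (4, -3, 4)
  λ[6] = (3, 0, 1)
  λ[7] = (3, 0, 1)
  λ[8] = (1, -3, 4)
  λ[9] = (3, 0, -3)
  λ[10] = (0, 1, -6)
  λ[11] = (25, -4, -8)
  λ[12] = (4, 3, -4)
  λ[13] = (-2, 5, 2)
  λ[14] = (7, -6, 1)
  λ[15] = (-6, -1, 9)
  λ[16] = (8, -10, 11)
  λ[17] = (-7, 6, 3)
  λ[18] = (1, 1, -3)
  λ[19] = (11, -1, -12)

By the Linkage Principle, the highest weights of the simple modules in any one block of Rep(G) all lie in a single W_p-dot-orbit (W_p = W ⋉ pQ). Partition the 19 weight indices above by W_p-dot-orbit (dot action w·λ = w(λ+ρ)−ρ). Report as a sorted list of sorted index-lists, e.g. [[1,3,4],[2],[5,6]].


C ↔ A_3 under row/col permutation; |W(A_3)| = 24.

Folding the 19 weights λ_j+ρ into Ā_7 (reps in the given 3-coord order):

  λ_1 → (2, 1, 2)
  λ_2 → (2, 2, 1)
  λ_3 → (2, 2, 1)
  λ_4 → (4, 1, 2)
  λ_5 → (2, 1, 2)
  λ_6 → (4, 1, 2)
  λ_7 → (4, 1, 2)
  λ_8 → (0, 2, 5)
  λ_9 → (2, 1, 2)
  λ_10 → (2, 2, 1)
  λ_11 → (0, 2, 2)
  λ_12 → (2, 2, 1)
  λ_13 → (1, 4, 1)
  λ_14 → (2, 2, 1)
  λ_15 → (0, 2, 2)
  λ_16 → (0, 2, 5)
  λ_17 → (4, 1, 2)
  λ_18 → (0, 2, 2)
  λ_19 → (4, 1, 2)

Grouping the 19 weights by Ā_7-representative: 6 linkage classes.

[[1, 5, 9], [2, 3, 10, 12, 14], [4, 6, 7, 17, 19], [8, 16], [11, 15, 18], [13]]


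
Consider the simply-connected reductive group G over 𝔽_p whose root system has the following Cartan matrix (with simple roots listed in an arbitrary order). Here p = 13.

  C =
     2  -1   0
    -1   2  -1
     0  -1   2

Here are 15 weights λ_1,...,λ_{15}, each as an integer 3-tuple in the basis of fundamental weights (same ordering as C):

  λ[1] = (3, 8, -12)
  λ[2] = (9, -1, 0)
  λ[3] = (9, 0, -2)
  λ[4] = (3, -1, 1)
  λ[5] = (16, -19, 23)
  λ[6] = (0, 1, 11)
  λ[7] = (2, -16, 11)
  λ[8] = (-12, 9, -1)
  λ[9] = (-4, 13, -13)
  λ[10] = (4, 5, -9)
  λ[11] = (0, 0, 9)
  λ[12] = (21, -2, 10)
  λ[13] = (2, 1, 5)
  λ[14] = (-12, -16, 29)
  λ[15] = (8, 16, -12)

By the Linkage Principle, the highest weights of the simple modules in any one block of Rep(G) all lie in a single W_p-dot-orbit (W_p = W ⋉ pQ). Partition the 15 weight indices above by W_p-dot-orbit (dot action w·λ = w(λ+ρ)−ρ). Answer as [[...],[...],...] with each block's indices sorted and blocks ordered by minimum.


C ↔ A_3 under row/col permutation; |W(A_3)| = 24.

Each λ_j+ρ reduced to Ā_13; 3-tuples below use C's row order:

  1: (2, 2, 9);  2: (10, 0, 1);  3: (10, 0, 1);  4: (4, 0, 2);  5: (6, 2, 1);  6: (1, 1, 10);  7: (10, 0, 1);  8: (10, 0, 1);  9: (1, 1, 10);  10: (3, 2, 6);  11: (1, 1, 10);  12: (6, 2, 1);  13: (3, 2, 6);  14: (2, 2, 9);  15: (4, 0, 2)

The 15 indices split into 6 linkage classes (same alcove rep ⇔ same W_13-dot-orbit):

[[1, 14], [2, 3, 7, 8], [4, 15], [5, 12], [6, 9, 11], [10, 13]]


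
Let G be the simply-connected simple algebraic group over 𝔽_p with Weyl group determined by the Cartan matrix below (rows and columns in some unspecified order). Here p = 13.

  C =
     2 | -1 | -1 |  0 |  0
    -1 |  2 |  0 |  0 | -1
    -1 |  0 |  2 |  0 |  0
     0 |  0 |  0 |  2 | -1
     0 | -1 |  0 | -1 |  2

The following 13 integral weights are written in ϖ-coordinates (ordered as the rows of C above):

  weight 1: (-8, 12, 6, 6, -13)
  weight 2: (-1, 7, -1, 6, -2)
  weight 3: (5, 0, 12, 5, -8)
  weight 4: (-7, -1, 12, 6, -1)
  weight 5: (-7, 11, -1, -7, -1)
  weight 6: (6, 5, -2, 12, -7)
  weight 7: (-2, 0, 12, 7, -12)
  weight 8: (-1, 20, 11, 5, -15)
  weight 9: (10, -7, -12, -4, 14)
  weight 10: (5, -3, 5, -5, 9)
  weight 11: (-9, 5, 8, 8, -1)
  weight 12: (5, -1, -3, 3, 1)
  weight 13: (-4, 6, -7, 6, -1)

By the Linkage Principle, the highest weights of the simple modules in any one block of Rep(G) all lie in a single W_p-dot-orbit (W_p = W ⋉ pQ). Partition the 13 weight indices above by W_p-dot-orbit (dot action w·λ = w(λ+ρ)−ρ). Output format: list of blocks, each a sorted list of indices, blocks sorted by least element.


C ↔ A_5 under row/col permutation; |W(A_5)| = 720.

Ā_13 reps of the 13 weights (A_5, coords as presented):

  λ_1+ρ ↦ (1, 6, 0, 5, 1);  λ_2+ρ ↦ (1, 6, 0, 5, 1);  λ_3+ρ ↦ (0, 0, 6, 0, 6);  λ_4+ρ ↦ (0, 0, 6, 0, 6);  λ_5+ρ ↦ (0, 0, 6, 0, 6);  λ_6+ρ ↦ (0, 0, 6, 0, 6);  λ_7+ρ ↦ (8, 2, 2, 0, 1);  λ_8+ρ ↦ (1, 6, 0, 5, 1);  λ_9+ρ ↦ (4, 0, 2, 4, 2);  λ_10+ρ ↦ (3, 2, 1, 3, 1);  λ_11+ρ ↦ (4, 0, 2, 4, 2);  λ_12+ρ ↦ (4, 0, 2, 4, 2);  λ_13+ρ ↦ (4, 0, 2, 4, 2)

The 13 indices split into 5 linkage classes (same alcove rep ⇔ same W_13-dot-orbit):

[[1, 2, 8], [3, 4, 5, 6], [7], [9, 11, 12, 13], [10]]


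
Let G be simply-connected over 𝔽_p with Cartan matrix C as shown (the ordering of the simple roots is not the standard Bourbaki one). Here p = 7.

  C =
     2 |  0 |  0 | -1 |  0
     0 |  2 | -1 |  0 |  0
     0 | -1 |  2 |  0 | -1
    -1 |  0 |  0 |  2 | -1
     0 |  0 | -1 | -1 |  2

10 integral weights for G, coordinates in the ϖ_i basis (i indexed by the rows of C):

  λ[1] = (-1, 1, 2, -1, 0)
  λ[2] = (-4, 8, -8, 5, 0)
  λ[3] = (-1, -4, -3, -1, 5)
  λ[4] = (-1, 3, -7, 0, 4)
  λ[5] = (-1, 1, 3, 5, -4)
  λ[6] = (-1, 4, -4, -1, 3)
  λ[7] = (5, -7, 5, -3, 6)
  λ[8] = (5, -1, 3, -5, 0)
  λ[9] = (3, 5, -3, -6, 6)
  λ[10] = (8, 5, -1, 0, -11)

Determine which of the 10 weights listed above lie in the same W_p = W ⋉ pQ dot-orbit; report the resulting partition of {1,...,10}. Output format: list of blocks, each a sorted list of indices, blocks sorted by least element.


Root system A_5: the 5×5 matrix C matches after relabeling.

Alcove-folded reps (p=7, 10 weights, presented ϖ-order):

  [1] (0, 2, 3, 0, 1);  [2] (2, 0, 1, 1, 3);  [3] (0, 2, 3, 0, 1);  [4] (0, 2, 3, 0, 1);  [5] (2, 0, 1, 1, 3);  [6] (0, 2, 3, 0, 1);  [7] (2, 0, 1, 1, 3);  [8] (2, 0, 1, 1, 3);  [9] (3, 0, 2, 1, 0);  [10] (2, 0, 1, 1, 3)

These 10 weights hit 3 W_7-dot-orbits; sizes (4, 5, 1):

[[1, 3, 4, 6], [2, 5, 7, 8, 10], [9]]


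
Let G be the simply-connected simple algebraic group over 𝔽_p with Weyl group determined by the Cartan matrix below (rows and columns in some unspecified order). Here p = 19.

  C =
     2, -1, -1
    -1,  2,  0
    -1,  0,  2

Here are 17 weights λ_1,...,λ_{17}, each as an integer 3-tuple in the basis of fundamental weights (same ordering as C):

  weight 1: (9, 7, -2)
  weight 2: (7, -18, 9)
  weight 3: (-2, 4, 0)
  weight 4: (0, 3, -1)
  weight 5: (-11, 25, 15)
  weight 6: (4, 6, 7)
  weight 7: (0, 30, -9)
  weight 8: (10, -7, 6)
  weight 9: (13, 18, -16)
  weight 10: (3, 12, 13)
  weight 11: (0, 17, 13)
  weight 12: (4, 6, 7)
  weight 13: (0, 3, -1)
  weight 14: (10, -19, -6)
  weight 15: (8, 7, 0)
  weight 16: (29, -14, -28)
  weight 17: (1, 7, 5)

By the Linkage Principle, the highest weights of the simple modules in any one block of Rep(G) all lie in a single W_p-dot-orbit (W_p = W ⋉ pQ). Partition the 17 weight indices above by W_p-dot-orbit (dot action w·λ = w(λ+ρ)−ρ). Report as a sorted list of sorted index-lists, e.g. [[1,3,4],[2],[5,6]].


A_3 Cartan matrix, 3 simple roots permuted; ρ=(1,1,1).

Ā_19 reps of the 17 weights (A_3, coords as presented):

  1: (9, 8, 1) · 2: (9, 8, 1) · 3: (1, 4, 0) · 4: (1, 4, 0) · 5: (3, 3, 7) · 6: (5, 6, 7) · 7: (5, 6, 7) · 8: (5, 6, 7) · 9: (1, 4, 0) · 10: (4, 1, 2) · 11: (1, 4, 0) · 12: (5, 6, 7) · 13: (1, 4, 0) · 14: (5, 6, 7) · 15: (9, 8, 1) · 16: (2, 8, 6) · 17: (2, 8, 6)

6 distinct reps among the 17 weights ⇒ 6 W_19-linkage classes:

[[1, 2, 15], [3, 4, 9, 11, 13], [5], [6, 7, 8, 12, 14], [10], [16, 17]]


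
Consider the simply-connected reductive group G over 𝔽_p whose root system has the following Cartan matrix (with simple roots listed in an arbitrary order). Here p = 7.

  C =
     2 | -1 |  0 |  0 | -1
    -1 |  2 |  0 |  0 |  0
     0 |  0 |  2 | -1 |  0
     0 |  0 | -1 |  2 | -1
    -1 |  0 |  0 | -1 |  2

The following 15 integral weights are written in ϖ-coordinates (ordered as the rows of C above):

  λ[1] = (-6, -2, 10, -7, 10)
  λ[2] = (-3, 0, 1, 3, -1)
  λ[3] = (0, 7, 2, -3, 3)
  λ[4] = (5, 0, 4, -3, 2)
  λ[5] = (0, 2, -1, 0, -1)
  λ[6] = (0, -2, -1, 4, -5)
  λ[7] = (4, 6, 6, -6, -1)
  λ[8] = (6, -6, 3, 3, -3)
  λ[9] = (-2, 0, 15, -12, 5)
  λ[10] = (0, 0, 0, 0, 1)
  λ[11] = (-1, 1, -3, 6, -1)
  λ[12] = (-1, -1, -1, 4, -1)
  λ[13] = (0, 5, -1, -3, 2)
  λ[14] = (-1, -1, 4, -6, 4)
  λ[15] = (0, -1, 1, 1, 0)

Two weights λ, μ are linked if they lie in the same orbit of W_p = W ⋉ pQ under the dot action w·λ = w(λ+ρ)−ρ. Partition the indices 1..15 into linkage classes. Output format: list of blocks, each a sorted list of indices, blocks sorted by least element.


Root system A_5: the 5×5 matrix C matches after relabeling.

W_7-reps of the 15 weights in Ā_7 (same 5-coord order as C):

    [1] (1, 0, 2, 2, 1)
    [2] (1, 0, 2, 2, 1)
    [3] (1, 0, 2, 2, 1)
    [4] (1, 3, 0, 1, 0)
    [5] (1, 3, 0, 1, 0)
    [6] (1, 3, 0, 1, 0)
    [7] (0, 0, 0, 5, 0)
    [8] (1, 0, 2, 0, 1)
    [9] (1, 0, 2, 2, 1)
    [10] (1, 1, 1, 1, 2)
    [11] (0, 0, 0, 5, 0)
    [12] (0, 0, 0, 5, 0)
    [13] (1, 3, 0, 1, 0)
    [14] (0, 0, 0, 5, 0)
    [15] (1, 0, 2, 2, 1)

Grouping the 15 weights by Ā_7-representative: 5 linkage classes.

[[1, 2, 3, 9, 15], [4, 5, 6, 13], [7, 11, 12, 14], [8], [10]]


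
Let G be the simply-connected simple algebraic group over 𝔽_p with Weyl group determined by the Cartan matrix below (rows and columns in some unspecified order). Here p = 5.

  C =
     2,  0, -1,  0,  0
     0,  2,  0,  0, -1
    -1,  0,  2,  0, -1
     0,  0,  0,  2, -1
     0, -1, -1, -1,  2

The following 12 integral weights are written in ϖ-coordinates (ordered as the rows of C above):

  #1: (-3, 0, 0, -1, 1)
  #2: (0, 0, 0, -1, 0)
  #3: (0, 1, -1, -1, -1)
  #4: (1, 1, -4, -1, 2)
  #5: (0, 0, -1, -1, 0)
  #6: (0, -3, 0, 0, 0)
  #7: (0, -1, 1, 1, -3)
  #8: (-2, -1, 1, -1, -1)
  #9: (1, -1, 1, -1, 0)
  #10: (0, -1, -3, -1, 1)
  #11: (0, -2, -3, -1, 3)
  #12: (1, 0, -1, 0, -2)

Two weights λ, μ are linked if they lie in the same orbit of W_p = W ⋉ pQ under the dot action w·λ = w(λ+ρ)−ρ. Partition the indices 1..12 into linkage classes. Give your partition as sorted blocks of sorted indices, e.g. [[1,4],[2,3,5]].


Dynkin diagram of C (from the 8 off-diagonal −1 entries): D_5.

Ā_5 reps of the 12 weights (D_5, coords as presented):

  [1] (1, 1, 0, 0, 1) · [2] (1, 1, 0, 0, 1) · [3] (1, 2, 0, 0, 0) · [4] (1, 2, 0, 0, 0) · [5] (1, 1, 0, 0, 1) · [6] (1, 1, 0, 0, 1) · [7] (1, 2, 0, 0, 0) · [8] (1, 0, 1, 0, 0) · [9] (1, 0, 1, 0, 0) · [10] (1, 0, 1, 0, 0) · [11] (1, 1, 0, 0, 1) · [12] (1, 0, 1, 0, 0)

Grouping the 12 weights by Ā_5-representative: 3 linkage classes.

[[1, 2, 5, 6, 11], [3, 4, 7], [8, 9, 10, 12]]


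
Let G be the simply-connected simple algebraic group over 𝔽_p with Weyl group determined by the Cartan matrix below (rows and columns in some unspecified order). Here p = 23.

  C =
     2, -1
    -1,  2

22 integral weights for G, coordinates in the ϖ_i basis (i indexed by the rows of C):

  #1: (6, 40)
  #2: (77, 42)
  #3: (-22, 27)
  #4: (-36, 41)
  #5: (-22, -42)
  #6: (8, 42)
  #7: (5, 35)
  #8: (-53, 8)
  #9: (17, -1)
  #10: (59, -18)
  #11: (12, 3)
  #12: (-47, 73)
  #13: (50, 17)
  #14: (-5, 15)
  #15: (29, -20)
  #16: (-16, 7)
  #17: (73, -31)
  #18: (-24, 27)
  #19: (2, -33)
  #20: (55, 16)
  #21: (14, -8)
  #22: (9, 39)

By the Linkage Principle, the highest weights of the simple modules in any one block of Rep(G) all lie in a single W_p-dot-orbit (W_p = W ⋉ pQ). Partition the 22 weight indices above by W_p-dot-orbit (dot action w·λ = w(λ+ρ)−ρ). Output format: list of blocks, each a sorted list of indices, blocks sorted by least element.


Dynkin diagram of C (from the 2 off-diagonal −1 entries): A_2.

Folding the 22 weights λ_j+ρ into Ā_23 (reps in the given 2-coord order):

  λ_1 → (16, 2);  λ_2 → (14, 6);  λ_3 → (16, 2);  λ_4 → (4, 12);  λ_5 → (16, 2);  λ_6 → (14, 6);  λ_7 → (13, 4);  λ_8 → (14, 6);  λ_9 → (18, 0);  λ_10 → (14, 6);  λ_11 → (13, 4);  λ_12 → (18, 0);  λ_13 → (18, 0);  λ_14 → (4, 12);  λ_15 → (4, 12);  λ_16 → (8, 7);  λ_17 → (16, 2);  λ_18 → (18, 0);  λ_19 → (14, 6);  λ_20 → (13, 4);  λ_21 → (8, 7);  λ_22 → (13, 4)

Grouping the 22 weights by Ā_23-representative: 6 linkage classes.

[[1, 3, 5, 17], [2, 6, 8, 10, 19], [4, 14, 15], [7, 11, 20, 22], [9, 12, 13, 18], [16, 21]]


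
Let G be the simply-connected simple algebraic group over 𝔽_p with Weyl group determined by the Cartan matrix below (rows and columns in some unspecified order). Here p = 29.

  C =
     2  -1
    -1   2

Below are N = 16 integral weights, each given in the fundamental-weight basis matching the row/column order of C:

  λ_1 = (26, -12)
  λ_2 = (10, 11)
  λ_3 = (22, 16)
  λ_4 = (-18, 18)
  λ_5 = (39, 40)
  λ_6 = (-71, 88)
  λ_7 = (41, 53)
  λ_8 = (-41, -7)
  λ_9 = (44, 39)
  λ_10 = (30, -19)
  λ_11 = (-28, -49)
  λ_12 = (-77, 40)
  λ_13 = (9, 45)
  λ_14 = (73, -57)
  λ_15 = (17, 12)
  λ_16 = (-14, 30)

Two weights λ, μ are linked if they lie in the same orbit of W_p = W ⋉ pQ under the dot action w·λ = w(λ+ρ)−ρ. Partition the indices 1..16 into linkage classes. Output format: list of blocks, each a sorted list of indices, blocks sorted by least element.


A_2 Cartan matrix, 2 simple roots permuted; ρ=(1,1).

Each λ_j+ρ reduced to Ā_29; 2-tuples below use C's row order:

  λ_1 → (16, 11) · λ_2 → (11, 12) · λ_3 → (12, 6) · λ_4 → (17, 2) · λ_5 → (11, 12) · λ_6 → (17, 2) · λ_7 → (4, 16) · λ_8 → (11, 12) · λ_9 → (16, 11) · λ_10 → (11, 16) · λ_11 → (17, 2) · λ_12 → (12, 6) · λ_13 → (17, 2) · λ_14 → (11, 16) · λ_15 → (16, 11) · λ_16 → (11, 16)

Partition of {1..16} into 6 W_29-dot-orbits:

[[1, 9, 15], [2, 5, 8], [3, 12], [4, 6, 11, 13], [7], [10, 14, 16]]


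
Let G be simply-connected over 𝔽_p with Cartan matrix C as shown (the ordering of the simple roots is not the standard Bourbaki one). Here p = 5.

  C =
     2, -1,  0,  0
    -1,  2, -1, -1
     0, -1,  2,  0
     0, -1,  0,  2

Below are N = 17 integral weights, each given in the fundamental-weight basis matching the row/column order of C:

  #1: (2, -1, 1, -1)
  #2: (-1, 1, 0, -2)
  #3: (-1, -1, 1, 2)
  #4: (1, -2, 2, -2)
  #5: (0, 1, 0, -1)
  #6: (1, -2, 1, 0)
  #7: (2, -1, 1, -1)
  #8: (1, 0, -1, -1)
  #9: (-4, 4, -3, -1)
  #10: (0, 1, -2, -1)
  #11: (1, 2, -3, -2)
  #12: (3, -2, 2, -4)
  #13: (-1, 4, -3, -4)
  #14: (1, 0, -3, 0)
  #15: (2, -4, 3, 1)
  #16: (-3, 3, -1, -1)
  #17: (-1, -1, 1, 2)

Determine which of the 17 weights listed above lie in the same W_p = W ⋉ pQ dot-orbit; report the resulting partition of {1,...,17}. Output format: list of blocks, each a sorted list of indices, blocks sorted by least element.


Root system D_4: the 4×4 matrix C matches after relabeling.

Ā_5 reps of the 17 weights (D_4, coords as presented):

  λ_1+ρ ↦ (3, 0, 2, 0) · λ_2+ρ ↦ (0, 1, 1, 1) · λ_3+ρ ↦ (0, 0, 2, 3) · λ_4+ρ ↦ (0, 1, 1, 1) · λ_5+ρ ↦ (1, 1, 1, 0) · λ_6+ρ ↦ (1, 1, 1, 0) · λ_7+ρ ↦ (3, 0, 2, 0) · λ_8+ρ ↦ (2, 1, 0, 0) · λ_9+ρ ↦ (3, 0, 2, 0) · λ_10+ρ ↦ (1, 1, 1, 0) · λ_11+ρ ↦ (2, 0, 2, 1) · λ_12+ρ ↦ (0, 1, 1, 1) · λ_13+ρ ↦ (0, 0, 2, 3) · λ_14+ρ ↦ (1, 1, 1, 0) · λ_15+ρ ↦ (0, 1, 1, 1) · λ_16+ρ ↦ (2, 1, 0, 0) · λ_17+ρ ↦ (0, 0, 2, 3)

Grouping the 17 weights by Ā_5-representative: 6 linkage classes.

[[1, 7, 9], [2, 4, 12, 15], [3, 13, 17], [5, 6, 10, 14], [8, 16], [11]]
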